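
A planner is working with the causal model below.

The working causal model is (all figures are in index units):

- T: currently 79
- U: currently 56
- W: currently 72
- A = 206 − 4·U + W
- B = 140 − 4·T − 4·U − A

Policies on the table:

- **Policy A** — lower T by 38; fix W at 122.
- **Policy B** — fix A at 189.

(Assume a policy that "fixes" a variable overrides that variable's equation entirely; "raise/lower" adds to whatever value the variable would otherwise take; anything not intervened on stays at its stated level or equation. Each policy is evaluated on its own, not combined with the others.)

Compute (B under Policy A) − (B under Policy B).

Policy A (T − 38, W := 122):
  T = 79 − 38 = 41
  U = 56
  W = 122
  A = 206 − 4·56 + 122 = 104
  B = 140 − 4·41 − 4·56 − 104 = -352
Policy B (A := 189):
  T = 79
  U = 56
  W = 72
  A = 189
  B = 140 − 4·79 − 4·56 − 189 = -589
B: -352 − (-589) = 237

237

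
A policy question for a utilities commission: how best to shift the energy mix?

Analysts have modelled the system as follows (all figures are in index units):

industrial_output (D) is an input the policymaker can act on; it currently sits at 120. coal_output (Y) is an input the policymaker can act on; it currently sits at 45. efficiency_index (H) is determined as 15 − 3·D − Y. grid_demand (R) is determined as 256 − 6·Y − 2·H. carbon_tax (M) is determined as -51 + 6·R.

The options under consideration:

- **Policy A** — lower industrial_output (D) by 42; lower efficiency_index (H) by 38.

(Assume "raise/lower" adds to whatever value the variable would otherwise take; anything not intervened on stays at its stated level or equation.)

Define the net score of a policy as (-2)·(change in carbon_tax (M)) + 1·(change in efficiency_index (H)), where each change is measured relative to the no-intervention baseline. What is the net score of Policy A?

2200

Baseline:
  D = 120
  Y = 45
  H = 15 − 3·120 − 45 = -390
  R = 256 − 6·45 − 2·(-390) = 766
  M = -51 + 6·766 = 4545
Policy A (D − 42, H − 38):
  D = 120 − 42 = 78
  Y = 45
  H = 15 − 3·78 − 45 (−38 from intervention) = -302
  R = 256 − 6·45 − 2·(-302) = 590
  M = -51 + 6·590 = 3489
ΔM = 3489 − 4545 = -1056; ΔH = -302 − (-390) = 88
Score = (-2)·(-1056) + 1·88 = 2200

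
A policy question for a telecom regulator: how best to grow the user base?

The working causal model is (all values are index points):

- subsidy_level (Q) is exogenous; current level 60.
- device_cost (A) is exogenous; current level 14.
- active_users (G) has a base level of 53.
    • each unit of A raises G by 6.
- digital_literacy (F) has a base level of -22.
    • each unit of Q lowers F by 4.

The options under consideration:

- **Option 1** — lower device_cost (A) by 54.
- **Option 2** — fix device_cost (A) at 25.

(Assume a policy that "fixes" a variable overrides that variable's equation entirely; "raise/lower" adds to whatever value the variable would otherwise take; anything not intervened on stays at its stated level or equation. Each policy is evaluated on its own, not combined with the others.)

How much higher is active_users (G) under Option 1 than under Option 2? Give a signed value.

Option 1 (A − 54):
  A = 14 − 54 = -40
  G = 53 + 6·(-40) = -187
Option 2 (A := 25):
  A = 25
  G = 53 + 6·25 = 203
G: -187 − 203 = -390

-390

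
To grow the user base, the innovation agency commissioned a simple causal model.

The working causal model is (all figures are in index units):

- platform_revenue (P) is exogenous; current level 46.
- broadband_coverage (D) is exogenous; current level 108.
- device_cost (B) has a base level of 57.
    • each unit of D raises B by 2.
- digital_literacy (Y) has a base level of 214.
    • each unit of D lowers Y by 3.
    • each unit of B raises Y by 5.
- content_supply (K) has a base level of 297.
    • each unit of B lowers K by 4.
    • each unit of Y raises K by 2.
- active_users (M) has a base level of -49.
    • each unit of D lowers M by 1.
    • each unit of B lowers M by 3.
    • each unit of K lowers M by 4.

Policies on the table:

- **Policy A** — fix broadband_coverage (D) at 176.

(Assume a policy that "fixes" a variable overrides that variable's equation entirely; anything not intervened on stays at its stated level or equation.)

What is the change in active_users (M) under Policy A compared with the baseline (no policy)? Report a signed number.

Baseline:
  D = 108
  B = 57 + 2·108 = 273
  Y = 214 − 3·108 + 5·273 = 1255
  K = 297 − 4·273 + 2·1255 = 1715
  M = -49 − 108 − 3·273 − 4·1715 = -7836
Policy A (D := 176):
  D = 176
  B = 57 + 2·176 = 409
  Y = 214 − 3·176 + 5·409 = 1731
  K = 297 − 4·409 + 2·1731 = 2123
  M = -49 − 176 − 3·409 − 4·2123 = -9944
Change in M: -9944 − (-7836) = -2108

-2108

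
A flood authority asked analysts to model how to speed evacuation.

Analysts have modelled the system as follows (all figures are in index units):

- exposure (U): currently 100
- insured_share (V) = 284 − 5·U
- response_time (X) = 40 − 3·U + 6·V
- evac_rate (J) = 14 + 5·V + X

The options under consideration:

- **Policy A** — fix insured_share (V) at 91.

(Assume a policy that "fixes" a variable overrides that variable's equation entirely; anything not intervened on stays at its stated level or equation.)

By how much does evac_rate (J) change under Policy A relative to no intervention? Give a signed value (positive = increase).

Baseline:
  U = 100
  V = 284 − 5·100 = -216
  X = 40 − 3·100 + 6·(-216) = -1556
  J = 14 + 5·(-216) + (-1556) = -2622
Policy A (V := 91):
  U = 100
  V = 91
  X = 40 − 3·100 + 6·91 = 286
  J = 14 + 5·91 + 286 = 755
Change in J: 755 − (-2622) = 3377

3377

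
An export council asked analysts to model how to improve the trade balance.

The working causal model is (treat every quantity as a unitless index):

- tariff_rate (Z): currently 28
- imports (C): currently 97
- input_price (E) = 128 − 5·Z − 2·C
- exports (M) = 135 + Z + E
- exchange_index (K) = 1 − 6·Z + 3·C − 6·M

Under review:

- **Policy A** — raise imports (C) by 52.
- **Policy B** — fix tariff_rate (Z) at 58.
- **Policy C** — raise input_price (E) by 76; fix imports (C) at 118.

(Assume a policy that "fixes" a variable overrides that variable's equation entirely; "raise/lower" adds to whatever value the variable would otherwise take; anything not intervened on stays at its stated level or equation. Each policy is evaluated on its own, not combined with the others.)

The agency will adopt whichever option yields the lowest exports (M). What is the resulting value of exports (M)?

-163

Policy A (C + 52):
  Z = 28
  C = 97 + 52 = 149
  E = 128 − 5·28 − 2·149 = -310
  M = 135 + 28 + (-310) = -147
Policy B (Z := 58):
  Z = 58
  C = 97
  E = 128 − 5·58 − 2·97 = -356
  M = 135 + 58 + (-356) = -163
Policy C (E + 76, C := 118):
  Z = 28
  C = 118
  E = 128 − 5·28 − 2·118 (+76 from intervention) = -172
  M = 135 + 28 + (-172) = -9
Comparing — Policy A: M=-147, Policy B: M=-163, Policy C: M=-9. Lowest is -163 (Policy B).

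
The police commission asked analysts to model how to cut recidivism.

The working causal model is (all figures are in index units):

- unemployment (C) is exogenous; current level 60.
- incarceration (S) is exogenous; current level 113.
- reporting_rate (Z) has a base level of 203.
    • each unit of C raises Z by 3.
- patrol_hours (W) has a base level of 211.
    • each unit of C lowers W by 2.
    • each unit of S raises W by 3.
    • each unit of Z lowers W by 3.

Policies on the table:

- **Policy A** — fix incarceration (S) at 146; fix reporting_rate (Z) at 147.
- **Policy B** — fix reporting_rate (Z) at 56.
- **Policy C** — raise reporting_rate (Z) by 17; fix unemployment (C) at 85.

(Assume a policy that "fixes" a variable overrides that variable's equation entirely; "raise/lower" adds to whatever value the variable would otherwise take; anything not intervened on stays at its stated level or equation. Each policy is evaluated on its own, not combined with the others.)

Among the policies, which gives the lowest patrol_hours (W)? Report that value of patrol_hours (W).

-1045

Policy A (S := 146, Z := 147):
  C = 60
  S = 146
  Z = 147
  W = 211 − 2·60 + 3·146 − 3·147 = 88
Policy B (Z := 56):
  C = 60
  S = 113
  Z = 56
  W = 211 − 2·60 + 3·113 − 3·56 = 262
Policy C (Z + 17, C := 85):
  C = 85
  S = 113
  Z = 203 + 3·85 (+17 from intervention) = 475
  W = 211 − 2·85 + 3·113 − 3·475 = -1045
Comparing — Policy A: W=88, Policy B: W=262, Policy C: W=-1045. Lowest is -1045 (Policy C).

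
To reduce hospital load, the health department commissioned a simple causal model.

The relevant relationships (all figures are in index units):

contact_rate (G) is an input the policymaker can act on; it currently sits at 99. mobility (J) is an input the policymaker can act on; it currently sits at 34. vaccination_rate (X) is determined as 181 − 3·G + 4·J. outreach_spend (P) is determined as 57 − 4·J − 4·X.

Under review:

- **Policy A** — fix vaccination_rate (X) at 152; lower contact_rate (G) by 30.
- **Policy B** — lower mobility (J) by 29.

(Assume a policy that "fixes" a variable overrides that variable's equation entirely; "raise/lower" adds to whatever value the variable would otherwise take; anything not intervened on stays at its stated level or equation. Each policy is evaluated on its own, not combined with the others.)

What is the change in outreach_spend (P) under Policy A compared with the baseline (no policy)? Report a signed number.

-528

Baseline:
  G = 99
  J = 34
  X = 181 − 3·99 + 4·34 = 20
  P = 57 − 4·34 − 4·20 = -159
Policy A (X := 152, G − 30):
  G = 99 − 30 = 69
  J = 34
  X = 152
  P = 57 − 4·34 − 4·152 = -687
Change in P: -687 − (-159) = -528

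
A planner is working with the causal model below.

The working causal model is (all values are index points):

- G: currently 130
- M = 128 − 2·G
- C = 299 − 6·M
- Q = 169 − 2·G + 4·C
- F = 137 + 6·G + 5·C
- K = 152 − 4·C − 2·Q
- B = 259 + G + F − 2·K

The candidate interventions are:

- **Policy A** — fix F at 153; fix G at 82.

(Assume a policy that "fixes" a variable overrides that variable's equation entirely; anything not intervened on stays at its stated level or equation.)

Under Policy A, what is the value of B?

12570

Policy A (F := 153, G := 82):
  G = 82
  M = 128 − 2·82 = -36
  C = 299 − 6·(-36) = 515
  Q = 169 − 2·82 + 4·515 = 2065
  F = 153
  K = 152 − 4·515 − 2·2065 = -6038
  B = 259 + 82 + 153 − 2·(-6038) = 12570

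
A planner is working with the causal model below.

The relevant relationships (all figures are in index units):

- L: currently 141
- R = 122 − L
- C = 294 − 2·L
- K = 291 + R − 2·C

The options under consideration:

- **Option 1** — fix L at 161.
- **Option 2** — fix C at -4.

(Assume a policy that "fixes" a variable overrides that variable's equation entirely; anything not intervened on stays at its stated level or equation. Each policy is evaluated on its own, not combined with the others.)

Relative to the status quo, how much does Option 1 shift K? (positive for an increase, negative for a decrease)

Baseline:
  L = 141
  R = 122 − 141 = -19
  C = 294 − 2·141 = 12
  K = 291 + (-19) − 2·12 = 248
Option 1 (L := 161):
  L = 161
  R = 122 − 161 = -39
  C = 294 − 2·161 = -28
  K = 291 + (-39) − 2·(-28) = 308
Change in K: 308 − 248 = 60

60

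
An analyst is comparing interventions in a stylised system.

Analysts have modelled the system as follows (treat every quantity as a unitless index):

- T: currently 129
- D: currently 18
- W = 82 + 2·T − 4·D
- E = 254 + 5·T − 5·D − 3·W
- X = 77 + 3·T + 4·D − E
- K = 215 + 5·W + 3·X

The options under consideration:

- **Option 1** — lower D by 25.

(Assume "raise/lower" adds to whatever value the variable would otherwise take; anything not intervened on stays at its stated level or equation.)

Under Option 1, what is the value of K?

3873

Option 1 (D − 25):
  T = 129
  D = 18 − 25 = -7
  W = 82 + 2·129 − 4·(-7) = 368
  E = 254 + 5·129 − 5·(-7) − 3·368 = -170
  X = 77 + 3·129 + 4·(-7) − (-170) = 606
  K = 215 + 5·368 + 3·606 = 3873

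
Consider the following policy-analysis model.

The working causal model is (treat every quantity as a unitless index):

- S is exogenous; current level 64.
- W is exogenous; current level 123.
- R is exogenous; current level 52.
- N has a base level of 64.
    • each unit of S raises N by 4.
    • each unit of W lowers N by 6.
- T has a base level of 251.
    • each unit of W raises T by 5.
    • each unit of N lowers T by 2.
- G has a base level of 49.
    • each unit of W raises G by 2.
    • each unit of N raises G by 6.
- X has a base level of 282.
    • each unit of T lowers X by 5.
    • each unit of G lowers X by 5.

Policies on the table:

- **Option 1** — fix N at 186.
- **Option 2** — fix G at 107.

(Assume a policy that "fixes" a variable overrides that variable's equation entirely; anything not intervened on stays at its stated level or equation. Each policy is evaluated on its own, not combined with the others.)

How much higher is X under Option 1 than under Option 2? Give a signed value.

Option 1 (N := 186):
  S = 64
  W = 123
  N = 186
  T = 251 + 5·123 − 2·186 = 494
  G = 49 + 2·123 + 6·186 = 1411
  X = 282 − 5·494 − 5·1411 = -9243
Option 2 (G := 107):
  S = 64
  W = 123
  N = 64 + 4·64 − 6·123 = -418
  T = 251 + 5·123 − 2·(-418) = 1702
  G = 107
  X = 282 − 5·1702 − 5·107 = -8763
X: -9243 − (-8763) = -480

-480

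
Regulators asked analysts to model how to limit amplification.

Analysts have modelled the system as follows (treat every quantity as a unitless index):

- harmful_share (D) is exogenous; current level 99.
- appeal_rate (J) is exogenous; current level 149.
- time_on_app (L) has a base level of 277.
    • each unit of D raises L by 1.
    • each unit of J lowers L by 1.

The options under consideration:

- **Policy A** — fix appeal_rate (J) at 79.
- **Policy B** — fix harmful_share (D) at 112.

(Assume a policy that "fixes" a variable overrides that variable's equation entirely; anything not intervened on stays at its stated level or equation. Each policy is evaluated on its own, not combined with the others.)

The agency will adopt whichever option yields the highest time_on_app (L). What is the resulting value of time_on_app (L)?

297

Policy A (J := 79):
  D = 99
  J = 79
  L = 277 + 99 − 79 = 297
Policy B (D := 112):
  D = 112
  J = 149
  L = 277 + 112 − 149 = 240
Comparing — Policy A: L=297, Policy B: L=240. Highest is 297 (Policy A).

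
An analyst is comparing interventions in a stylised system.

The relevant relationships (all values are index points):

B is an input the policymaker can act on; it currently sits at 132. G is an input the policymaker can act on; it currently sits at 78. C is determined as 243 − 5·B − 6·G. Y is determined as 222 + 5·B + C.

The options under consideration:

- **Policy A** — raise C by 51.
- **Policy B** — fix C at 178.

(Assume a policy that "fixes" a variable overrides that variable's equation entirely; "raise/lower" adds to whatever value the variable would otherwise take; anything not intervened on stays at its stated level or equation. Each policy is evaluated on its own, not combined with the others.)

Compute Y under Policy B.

1060

Policy B (C := 178):
  B = 132
  G = 78
  C = 178
  Y = 222 + 5·132 + 178 = 1060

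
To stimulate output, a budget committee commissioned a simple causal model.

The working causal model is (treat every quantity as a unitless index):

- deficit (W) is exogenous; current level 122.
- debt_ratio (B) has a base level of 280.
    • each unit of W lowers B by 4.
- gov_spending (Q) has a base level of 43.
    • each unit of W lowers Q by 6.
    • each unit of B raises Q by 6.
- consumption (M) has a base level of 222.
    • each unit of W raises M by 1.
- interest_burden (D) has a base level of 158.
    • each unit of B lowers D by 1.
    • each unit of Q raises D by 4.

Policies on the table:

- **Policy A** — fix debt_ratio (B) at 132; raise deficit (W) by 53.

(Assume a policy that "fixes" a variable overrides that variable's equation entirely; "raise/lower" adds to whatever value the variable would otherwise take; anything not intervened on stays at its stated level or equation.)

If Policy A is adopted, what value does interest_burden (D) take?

Policy A (B := 132, W + 53):
  W = 122 + 53 = 175
  B = 132
  Q = 43 − 6·175 + 6·132 = -215
  D = 158 − 132 + 4·(-215) = -834

-834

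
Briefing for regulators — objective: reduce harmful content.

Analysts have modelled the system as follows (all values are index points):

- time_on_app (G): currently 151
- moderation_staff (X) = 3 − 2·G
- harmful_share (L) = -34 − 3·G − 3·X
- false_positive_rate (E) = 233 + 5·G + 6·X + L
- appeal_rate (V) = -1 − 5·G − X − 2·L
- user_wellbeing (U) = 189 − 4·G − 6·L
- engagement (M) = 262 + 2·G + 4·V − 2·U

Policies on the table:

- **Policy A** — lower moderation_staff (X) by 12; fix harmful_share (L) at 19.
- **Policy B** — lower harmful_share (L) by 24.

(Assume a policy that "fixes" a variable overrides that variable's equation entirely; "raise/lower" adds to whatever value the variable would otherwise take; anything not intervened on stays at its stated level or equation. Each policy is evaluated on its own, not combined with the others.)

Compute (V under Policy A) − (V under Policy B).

Policy A (X − 12, L := 19):
  G = 151
  X = 3 − 2·151 (−12 from intervention) = -311
  L = 19
  V = -1 − 5·151 − (-311) − 2·19 = -483
Policy B (L − 24):
  G = 151
  X = 3 − 2·151 = -299
  L = -34 − 3·151 − 3·(-299) (−24 from intervention) = 386
  V = -1 − 5·151 − (-299) − 2·386 = -1229
V: -483 − (-1229) = 746

746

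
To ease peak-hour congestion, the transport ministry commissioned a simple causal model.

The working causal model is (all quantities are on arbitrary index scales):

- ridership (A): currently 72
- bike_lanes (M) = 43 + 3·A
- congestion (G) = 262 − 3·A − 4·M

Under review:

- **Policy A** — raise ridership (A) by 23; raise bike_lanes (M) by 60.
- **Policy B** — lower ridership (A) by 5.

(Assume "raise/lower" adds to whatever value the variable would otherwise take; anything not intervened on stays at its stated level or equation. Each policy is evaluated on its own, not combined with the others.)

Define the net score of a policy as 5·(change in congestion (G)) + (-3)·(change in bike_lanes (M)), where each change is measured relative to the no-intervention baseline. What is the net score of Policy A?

-3312

Baseline:
  A = 72
  M = 43 + 3·72 = 259
  G = 262 − 3·72 − 4·259 = -990
Policy A (A + 23, M + 60):
  A = 72 + 23 = 95
  M = 43 + 3·95 (+60 from intervention) = 388
  G = 262 − 3·95 − 4·388 = -1575
ΔG = -1575 − (-990) = -585; ΔM = 388 − 259 = 129
Score = 5·(-585) + (-3)·129 = -3312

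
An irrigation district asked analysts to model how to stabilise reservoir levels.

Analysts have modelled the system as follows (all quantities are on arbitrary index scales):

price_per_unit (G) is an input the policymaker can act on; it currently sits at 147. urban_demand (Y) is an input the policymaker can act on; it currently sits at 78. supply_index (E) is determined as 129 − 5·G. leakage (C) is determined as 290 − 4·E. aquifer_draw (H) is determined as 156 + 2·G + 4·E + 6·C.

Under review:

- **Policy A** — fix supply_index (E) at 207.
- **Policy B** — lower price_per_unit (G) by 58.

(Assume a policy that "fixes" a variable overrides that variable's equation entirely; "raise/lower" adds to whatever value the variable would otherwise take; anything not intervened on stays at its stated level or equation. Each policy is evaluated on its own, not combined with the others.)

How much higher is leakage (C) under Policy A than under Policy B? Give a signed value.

Policy A (E := 207):
  G = 147
  E = 207
  C = 290 − 4·207 = -538
Policy B (G − 58):
  G = 147 − 58 = 89
  E = 129 − 5·89 = -316
  C = 290 − 4·(-316) = 1554
C: -538 − 1554 = -2092

-2092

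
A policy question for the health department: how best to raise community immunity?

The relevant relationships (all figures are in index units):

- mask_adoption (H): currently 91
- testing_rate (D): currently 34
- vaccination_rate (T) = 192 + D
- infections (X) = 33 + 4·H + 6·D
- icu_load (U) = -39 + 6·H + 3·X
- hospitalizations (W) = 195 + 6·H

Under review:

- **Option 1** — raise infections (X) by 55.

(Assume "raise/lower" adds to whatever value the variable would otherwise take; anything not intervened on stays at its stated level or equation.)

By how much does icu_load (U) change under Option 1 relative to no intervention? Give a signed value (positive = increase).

Baseline:
  H = 91
  D = 34
  X = 33 + 4·91 + 6·34 = 601
  U = -39 + 6·91 + 3·601 = 2310
Option 1 (X + 55):
  H = 91
  D = 34
  X = 33 + 4·91 + 6·34 (+55 from intervention) = 656
  U = -39 + 6·91 + 3·656 = 2475
Change in U: 2475 − 2310 = 165

165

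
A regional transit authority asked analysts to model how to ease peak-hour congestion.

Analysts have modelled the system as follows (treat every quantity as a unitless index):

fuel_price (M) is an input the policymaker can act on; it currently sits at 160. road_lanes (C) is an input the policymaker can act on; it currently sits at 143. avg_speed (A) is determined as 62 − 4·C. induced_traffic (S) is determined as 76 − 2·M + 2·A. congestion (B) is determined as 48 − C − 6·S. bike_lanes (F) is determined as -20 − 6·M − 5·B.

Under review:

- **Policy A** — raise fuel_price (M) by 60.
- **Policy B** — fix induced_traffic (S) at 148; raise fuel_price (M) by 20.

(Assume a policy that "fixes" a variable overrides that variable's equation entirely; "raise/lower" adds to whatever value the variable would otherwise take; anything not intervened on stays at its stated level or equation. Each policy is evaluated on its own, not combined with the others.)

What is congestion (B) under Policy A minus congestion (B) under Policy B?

9192

Policy A (M + 60):
  M = 160 + 60 = 220
  C = 143
  A = 62 − 4·143 = -510
  S = 76 − 2·220 + 2·(-510) = -1384
  B = 48 − 143 − 6·(-1384) = 8209
Policy B (S := 148, M + 20):
  M = 160 + 20 = 180
  C = 143
  A = 62 − 4·143 = -510
  S = 148
  B = 48 − 143 − 6·148 = -983
B: 8209 − (-983) = 9192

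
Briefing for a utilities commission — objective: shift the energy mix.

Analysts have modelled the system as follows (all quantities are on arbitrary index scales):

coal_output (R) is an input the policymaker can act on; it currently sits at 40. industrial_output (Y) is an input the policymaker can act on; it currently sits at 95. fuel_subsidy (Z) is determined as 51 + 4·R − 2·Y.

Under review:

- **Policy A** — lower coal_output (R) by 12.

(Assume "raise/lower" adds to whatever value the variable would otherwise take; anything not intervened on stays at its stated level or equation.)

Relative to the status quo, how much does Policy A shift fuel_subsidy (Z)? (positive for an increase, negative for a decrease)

Baseline:
  R = 40
  Y = 95
  Z = 51 + 4·40 − 2·95 = 21
Policy A (R − 12):
  R = 40 − 12 = 28
  Y = 95
  Z = 51 + 4·28 − 2·95 = -27
Change in Z: -27 − 21 = -48

-48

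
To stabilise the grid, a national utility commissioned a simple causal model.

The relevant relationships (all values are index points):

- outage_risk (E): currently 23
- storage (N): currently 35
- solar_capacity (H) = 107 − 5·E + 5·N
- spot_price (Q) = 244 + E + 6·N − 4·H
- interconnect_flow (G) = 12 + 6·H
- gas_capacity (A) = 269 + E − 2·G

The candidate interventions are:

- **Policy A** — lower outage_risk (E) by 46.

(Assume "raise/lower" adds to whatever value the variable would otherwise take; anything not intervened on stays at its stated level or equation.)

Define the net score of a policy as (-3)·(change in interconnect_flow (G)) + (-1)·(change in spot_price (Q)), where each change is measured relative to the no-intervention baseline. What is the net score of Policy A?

-3174

Baseline:
  E = 23
  N = 35
  H = 107 − 5·23 + 5·35 = 167
  Q = 244 + 23 + 6·35 − 4·167 = -191
  G = 12 + 6·167 = 1014
Policy A (E − 46):
  E = 23 − 46 = -23
  N = 35
  H = 107 − 5·(-23) + 5·35 = 397
  Q = 244 + (-23) + 6·35 − 4·397 = -1157
  G = 12 + 6·397 = 2394
ΔG = 2394 − 1014 = 1380; ΔQ = -1157 − (-191) = -966
Score = (-3)·1380 + (-1)·(-966) = -3174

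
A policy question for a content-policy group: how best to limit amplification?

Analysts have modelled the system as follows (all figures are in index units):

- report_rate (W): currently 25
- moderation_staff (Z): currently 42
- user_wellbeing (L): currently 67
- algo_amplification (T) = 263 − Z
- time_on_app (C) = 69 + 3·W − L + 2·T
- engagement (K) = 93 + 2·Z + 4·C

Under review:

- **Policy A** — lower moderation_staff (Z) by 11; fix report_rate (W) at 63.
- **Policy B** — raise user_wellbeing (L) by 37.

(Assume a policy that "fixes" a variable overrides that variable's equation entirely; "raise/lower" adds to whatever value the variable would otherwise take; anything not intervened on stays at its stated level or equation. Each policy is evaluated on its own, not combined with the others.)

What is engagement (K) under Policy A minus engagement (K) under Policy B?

Policy A (Z − 11, W := 63):
  W = 63
  Z = 42 − 11 = 31
  L = 67
  T = 263 − 31 = 232
  C = 69 + 3·63 − 67 + 2·232 = 655
  K = 93 + 2·31 + 4·655 = 2775
Policy B (L + 37):
  W = 25
  Z = 42
  L = 67 + 37 = 104
  T = 263 − 42 = 221
  C = 69 + 3·25 − 104 + 2·221 = 482
  K = 93 + 2·42 + 4·482 = 2105
K: 2775 − 2105 = 670

670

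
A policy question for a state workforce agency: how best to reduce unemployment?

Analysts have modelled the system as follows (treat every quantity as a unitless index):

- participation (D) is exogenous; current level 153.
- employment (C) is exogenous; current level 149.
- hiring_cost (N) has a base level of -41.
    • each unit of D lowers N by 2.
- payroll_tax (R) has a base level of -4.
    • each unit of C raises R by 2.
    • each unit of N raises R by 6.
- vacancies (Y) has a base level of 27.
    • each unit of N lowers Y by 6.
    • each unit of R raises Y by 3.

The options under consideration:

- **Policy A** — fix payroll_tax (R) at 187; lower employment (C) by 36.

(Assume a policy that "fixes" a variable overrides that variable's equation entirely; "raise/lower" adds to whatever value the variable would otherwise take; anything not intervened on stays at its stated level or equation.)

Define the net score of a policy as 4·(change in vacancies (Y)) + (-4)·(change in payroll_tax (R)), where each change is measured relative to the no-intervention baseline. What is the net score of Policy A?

15800

Baseline:
  D = 153
  C = 149
  N = -41 − 2·153 = -347
  R = -4 + 2·149 + 6·(-347) = -1788
  Y = 27 − 6·(-347) + 3·(-1788) = -3255
Policy A (R := 187, C − 36):
  D = 153
  C = 149 − 36 = 113
  N = -41 − 2·153 = -347
  R = 187
  Y = 27 − 6·(-347) + 3·187 = 2670
ΔY = 2670 − (-3255) = 5925; ΔR = 187 − (-1788) = 1975
Score = 4·5925 + (-4)·1975 = 15800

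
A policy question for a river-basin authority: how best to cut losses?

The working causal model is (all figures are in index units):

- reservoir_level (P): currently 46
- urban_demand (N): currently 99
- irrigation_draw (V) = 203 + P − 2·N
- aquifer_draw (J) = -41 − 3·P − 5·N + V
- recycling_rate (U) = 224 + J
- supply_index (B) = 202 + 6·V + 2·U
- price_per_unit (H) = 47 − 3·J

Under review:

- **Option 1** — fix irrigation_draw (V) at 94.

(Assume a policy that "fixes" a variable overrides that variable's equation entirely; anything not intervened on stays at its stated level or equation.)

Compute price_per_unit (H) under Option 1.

1787

Option 1 (V := 94):
  P = 46
  N = 99
  V = 94
  J = -41 − 3·46 − 5·99 + 94 = -580
  H = 47 − 3·(-580) = 1787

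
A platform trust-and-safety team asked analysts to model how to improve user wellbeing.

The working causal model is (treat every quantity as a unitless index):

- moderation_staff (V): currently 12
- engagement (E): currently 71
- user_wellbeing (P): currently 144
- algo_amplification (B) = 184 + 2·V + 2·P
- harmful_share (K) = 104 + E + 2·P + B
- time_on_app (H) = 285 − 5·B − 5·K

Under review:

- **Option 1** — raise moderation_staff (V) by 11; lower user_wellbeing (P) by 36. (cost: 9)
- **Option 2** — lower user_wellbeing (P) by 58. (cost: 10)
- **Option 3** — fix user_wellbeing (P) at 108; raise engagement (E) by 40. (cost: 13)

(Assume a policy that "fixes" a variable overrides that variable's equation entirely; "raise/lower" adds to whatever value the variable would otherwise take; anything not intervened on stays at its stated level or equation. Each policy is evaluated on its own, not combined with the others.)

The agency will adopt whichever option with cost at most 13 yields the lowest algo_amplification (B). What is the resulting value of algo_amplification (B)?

380

Option 1 (V + 11, P − 36):
  V = 12 + 11 = 23
  P = 144 − 36 = 108
  B = 184 + 2·23 + 2·108 = 446
Option 2 (P − 58):
  V = 12
  P = 144 − 58 = 86
  B = 184 + 2·12 + 2·86 = 380
Option 3 (P := 108, E + 40):
  V = 12
  P = 108
  B = 184 + 2·12 + 2·108 = 424
Comparing — Option 1: B=446, Option 2: B=380, Option 3: B=424. Lowest is 380 (Option 2).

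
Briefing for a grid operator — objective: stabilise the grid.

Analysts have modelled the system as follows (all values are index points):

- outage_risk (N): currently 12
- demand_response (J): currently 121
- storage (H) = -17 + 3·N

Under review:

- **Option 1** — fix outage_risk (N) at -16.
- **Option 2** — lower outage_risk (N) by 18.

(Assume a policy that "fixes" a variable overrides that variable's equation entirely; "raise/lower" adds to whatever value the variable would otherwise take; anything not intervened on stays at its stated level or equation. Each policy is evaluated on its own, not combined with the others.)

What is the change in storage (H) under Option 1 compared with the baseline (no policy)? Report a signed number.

-84

Baseline:
  N = 12
  H = -17 + 3·12 = 19
Option 1 (N := -16):
  N = -16
  H = -17 + 3·(-16) = -65
Change in H: -65 − 19 = -84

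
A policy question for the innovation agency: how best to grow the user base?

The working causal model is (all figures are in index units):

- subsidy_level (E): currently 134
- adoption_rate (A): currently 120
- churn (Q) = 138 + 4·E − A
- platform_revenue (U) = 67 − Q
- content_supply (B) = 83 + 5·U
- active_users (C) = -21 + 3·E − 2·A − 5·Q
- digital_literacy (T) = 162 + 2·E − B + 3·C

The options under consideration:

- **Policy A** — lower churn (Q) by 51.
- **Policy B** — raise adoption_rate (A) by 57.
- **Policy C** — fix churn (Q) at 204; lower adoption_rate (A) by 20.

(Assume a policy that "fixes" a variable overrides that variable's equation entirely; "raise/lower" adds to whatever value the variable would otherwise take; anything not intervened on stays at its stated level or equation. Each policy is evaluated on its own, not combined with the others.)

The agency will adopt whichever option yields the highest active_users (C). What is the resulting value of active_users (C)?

-839

Policy A (Q − 51):
  E = 134
  A = 120
  Q = 138 + 4·134 − 120 (−51 from intervention) = 503
  C = -21 + 3·134 − 2·120 − 5·503 = -2374
Policy B (A + 57):
  E = 134
  A = 120 + 57 = 177
  Q = 138 + 4·134 − 177 = 497
  C = -21 + 3·134 − 2·177 − 5·497 = -2458
Policy C (Q := 204, A − 20):
  E = 134
  A = 120 − 20 = 100
  Q = 204
  C = -21 + 3·134 − 2·100 − 5·204 = -839
Comparing — Policy A: C=-2374, Policy B: C=-2458, Policy C: C=-839. Highest is -839 (Policy C).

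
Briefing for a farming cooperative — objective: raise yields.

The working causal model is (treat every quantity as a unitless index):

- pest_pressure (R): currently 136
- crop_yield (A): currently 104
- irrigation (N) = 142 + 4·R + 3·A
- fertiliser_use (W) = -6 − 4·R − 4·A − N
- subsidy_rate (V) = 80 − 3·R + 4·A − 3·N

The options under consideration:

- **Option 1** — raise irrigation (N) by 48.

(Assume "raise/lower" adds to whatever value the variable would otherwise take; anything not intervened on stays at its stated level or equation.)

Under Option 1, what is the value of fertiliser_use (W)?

Option 1 (N + 48):
  R = 136
  A = 104
  N = 142 + 4·136 + 3·104 (+48 from intervention) = 1046
  W = -6 − 4·136 − 4·104 − 1046 = -2012

-2012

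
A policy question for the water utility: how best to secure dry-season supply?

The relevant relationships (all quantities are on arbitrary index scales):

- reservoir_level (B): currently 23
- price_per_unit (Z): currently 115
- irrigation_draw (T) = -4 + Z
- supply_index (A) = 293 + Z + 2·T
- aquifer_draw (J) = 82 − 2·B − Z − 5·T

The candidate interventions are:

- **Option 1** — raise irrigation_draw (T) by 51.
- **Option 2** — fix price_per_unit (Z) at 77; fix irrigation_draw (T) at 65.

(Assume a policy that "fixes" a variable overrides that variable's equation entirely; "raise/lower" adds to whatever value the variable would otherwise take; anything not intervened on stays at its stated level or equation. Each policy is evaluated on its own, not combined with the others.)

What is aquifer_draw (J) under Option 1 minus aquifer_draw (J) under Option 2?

-523

Option 1 (T + 51):
  B = 23
  Z = 115
  T = -4 + 115 (+51 from intervention) = 162
  J = 82 − 2·23 − 115 − 5·162 = -889
Option 2 (Z := 77, T := 65):
  B = 23
  Z = 77
  T = 65
  J = 82 − 2·23 − 77 − 5·65 = -366
J: -889 − (-366) = -523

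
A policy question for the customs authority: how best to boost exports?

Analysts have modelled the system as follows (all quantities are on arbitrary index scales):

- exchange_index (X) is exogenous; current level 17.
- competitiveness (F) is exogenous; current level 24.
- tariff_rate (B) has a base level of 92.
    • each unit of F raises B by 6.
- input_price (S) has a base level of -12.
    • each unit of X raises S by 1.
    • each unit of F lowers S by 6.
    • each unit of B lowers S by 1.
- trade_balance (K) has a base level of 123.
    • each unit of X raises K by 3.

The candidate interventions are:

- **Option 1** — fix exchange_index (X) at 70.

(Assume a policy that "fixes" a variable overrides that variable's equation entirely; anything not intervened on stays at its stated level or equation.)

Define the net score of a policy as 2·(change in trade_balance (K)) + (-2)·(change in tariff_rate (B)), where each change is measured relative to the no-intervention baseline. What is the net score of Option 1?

Baseline:
  X = 17
  F = 24
  B = 92 + 6·24 = 236
  K = 123 + 3·17 = 174
Option 1 (X := 70):
  X = 70
  F = 24
  B = 92 + 6·24 = 236
  K = 123 + 3·70 = 333
ΔK = 333 − 174 = 159; ΔB = 236 − 236 = 0
Score = 2·159 + (-2)·0 = 318

318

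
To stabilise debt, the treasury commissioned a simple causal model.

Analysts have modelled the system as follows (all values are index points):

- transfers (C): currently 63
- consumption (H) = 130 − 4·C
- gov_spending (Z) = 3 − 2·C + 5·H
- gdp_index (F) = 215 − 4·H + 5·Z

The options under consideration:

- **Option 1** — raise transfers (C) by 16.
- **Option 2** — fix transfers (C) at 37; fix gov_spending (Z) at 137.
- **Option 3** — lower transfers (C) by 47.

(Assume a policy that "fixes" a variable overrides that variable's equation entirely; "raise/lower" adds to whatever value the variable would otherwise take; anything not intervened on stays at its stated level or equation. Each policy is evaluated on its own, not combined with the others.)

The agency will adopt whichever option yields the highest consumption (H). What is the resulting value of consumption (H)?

66

Option 1 (C + 16):
  C = 63 + 16 = 79
  H = 130 − 4·79 = -186
Option 2 (C := 37, Z := 137):
  C = 37
  H = 130 − 4·37 = -18
Option 3 (C − 47):
  C = 63 − 47 = 16
  H = 130 − 4·16 = 66
Comparing — Option 1: H=-186, Option 2: H=-18, Option 3: H=66. Highest is 66 (Option 3).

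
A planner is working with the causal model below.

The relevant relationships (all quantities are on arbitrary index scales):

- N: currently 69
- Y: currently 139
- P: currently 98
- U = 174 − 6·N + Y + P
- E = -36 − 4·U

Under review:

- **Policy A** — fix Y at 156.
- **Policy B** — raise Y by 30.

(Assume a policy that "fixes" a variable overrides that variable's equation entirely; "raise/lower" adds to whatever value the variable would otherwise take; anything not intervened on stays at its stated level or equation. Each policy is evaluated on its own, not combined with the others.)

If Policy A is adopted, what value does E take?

Policy A (Y := 156):
  N = 69
  Y = 156
  P = 98
  U = 174 − 6·69 + 156 + 98 = 14
  E = -36 − 4·14 = -92

-92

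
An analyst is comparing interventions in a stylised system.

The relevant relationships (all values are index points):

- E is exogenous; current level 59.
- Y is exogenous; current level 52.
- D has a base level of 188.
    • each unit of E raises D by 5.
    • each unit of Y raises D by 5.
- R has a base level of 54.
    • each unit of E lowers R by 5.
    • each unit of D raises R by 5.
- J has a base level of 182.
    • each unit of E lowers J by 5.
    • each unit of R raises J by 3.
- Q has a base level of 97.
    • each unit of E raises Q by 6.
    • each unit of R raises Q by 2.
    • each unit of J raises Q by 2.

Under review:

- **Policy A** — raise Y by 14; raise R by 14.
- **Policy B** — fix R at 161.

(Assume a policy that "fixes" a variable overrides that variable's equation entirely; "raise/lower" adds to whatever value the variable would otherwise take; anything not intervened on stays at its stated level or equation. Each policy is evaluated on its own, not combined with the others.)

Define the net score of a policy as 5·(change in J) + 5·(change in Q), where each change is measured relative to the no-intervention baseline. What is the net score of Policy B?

Baseline:
  E = 59
  Y = 52
  D = 188 + 5·59 + 5·52 = 743
  R = 54 − 5·59 + 5·743 = 3474
  J = 182 − 5·59 + 3·3474 = 10309
  Q = 97 + 6·59 + 2·3474 + 2·10309 = 28017
Policy B (R := 161):
  E = 59
  Y = 52
  D = 188 + 5·59 + 5·52 = 743
  R = 161
  J = 182 − 5·59 + 3·161 = 370
  Q = 97 + 6·59 + 2·161 + 2·370 = 1513
ΔJ = 370 − 10309 = -9939; ΔQ = 1513 − 28017 = -26504
Score = 5·(-9939) + 5·(-26504) = -182215

-182215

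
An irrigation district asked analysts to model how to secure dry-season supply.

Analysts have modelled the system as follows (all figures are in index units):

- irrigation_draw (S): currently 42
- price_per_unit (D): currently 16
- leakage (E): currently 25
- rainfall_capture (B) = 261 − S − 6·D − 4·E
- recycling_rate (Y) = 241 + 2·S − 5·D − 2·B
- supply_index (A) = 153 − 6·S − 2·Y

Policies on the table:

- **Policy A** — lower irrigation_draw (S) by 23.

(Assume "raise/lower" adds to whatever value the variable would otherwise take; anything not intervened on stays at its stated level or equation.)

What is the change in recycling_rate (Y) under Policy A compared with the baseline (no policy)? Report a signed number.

Baseline:
  S = 42
  D = 16
  E = 25
  B = 261 − 42 − 6·16 − 4·25 = 23
  Y = 241 + 2·42 − 5·16 − 2·23 = 199
Policy A (S − 23):
  S = 42 − 23 = 19
  D = 16
  E = 25
  B = 261 − 19 − 6·16 − 4·25 = 46
  Y = 241 + 2·19 − 5·16 − 2·46 = 107
Change in Y: 107 − 199 = -92

-92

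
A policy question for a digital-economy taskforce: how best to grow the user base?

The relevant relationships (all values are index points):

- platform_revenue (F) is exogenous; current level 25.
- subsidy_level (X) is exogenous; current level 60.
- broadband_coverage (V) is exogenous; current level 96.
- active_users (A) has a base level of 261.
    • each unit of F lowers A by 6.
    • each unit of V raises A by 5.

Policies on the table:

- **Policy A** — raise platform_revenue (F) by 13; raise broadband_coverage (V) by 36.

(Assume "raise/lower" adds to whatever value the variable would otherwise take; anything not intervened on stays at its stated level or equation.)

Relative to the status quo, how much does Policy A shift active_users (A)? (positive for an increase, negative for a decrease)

102

Baseline:
  F = 25
  V = 96
  A = 261 − 6·25 + 5·96 = 591
Policy A (F + 13, V + 36):
  F = 25 + 13 = 38
  V = 96 + 36 = 132
  A = 261 − 6·38 + 5·132 = 693
Change in A: 693 − 591 = 102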